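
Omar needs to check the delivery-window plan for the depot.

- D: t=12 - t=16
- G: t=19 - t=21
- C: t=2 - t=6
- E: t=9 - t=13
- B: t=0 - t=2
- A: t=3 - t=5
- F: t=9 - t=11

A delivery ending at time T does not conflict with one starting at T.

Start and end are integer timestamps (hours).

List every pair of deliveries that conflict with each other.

Sorted by start: B, C, A, E, F, D, G.
C starts exactly when B ends (back-to-back, no overlap) — done with B.
A starts before C ends → C and A overlap.
E starts after C ends — done with C.
E starts after A ends — done with A.
F starts before E ends → E and F overlap.
D starts before E ends → E and D overlap.
G starts after E ends.
D starts after F ends — done with F.
G starts after D ends.

A & C, D & E, E & F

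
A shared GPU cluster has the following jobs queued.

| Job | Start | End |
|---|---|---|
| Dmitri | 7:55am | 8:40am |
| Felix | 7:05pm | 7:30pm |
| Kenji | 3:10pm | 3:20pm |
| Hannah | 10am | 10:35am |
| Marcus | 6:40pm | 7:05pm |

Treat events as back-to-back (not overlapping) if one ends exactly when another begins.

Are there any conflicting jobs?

Two intervals overlap when each starts before the other ends.
Sorted by start: Dmitri, Hannah, Kenji, Marcus, Felix.
Hannah starts after Dmitri ends; Dmitri is clear from here.
Kenji starts after Hannah ends; Hannah is clear from here.
Marcus starts after Kenji ends; Kenji is clear from here.
Felix starts exactly when Marcus ends (back-to-back, no overlap).
Every pair is clear; the schedule has no overlaps.

No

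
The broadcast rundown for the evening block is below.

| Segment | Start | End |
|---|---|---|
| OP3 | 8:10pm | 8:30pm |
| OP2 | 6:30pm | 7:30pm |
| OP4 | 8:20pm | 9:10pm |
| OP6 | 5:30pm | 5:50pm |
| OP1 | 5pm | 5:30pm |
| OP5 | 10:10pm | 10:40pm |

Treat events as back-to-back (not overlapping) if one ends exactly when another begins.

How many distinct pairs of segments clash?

1

Sorted by start: OP1, OP6, OP2, OP3, OP4, OP5.
OP6 starts exactly when OP1 ends (back-to-back, no overlap) — done with OP1.
OP2 starts after OP6 ends — done with OP6.
OP3 starts after OP2 ends — done with OP2.
OP4 starts before OP3 ends → OP3 and OP4 overlap.
OP5 starts after OP3 ends.
OP5 starts after OP4 ends.
Overlapping pairs: OP3 & OP4 — 1 in total.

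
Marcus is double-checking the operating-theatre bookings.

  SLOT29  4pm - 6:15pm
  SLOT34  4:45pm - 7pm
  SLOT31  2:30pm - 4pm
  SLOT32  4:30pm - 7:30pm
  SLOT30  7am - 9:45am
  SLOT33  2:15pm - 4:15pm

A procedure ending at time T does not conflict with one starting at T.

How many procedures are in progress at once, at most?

3

Walk through starts and ends in time order (an end at T is processed before a start at T):
7am start SLOT30 → 1
9:45am end SLOT30 → 0
2:15pm start SLOT33 → 1
2:30pm start SLOT31 → 2
4pm end SLOT31 → 1
4pm start SLOT29 → 2
4:15pm end SLOT33 → 1
4:30pm start SLOT32 → 2
4:45pm start SLOT34 → 3
6:15pm end SLOT29 → 2
7pm end SLOT34 → 1
7:30pm end SLOT32 → 0
Peak is 3, at 4:45pm (SLOT29, SLOT32, SLOT34).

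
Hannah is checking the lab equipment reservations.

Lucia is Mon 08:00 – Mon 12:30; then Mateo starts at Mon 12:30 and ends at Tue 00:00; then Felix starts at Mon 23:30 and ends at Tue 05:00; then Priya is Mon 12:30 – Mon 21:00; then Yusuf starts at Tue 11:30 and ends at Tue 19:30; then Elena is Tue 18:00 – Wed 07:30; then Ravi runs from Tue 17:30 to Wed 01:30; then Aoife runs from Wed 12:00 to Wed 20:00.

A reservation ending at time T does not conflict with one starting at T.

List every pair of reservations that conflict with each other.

Elena & Ravi, Elena & Yusuf, Felix & Mateo, Mateo & Priya, Ravi & Yusuf

Check each pair: they overlap iff neither finishes before the other starts.
Sorted by start: Lucia, Mateo, Priya, Felix, Yusuf, Ravi, Elena, Aoife.
Mateo starts exactly when Lucia ends (back-to-back, no overlap), so Lucia has no further overlaps.
Priya starts before Mateo ends → Mateo and Priya overlap.
Felix starts before Mateo ends → Mateo and Felix overlap.
Yusuf starts after Mateo ends, so Mateo has no further overlaps.
Felix starts after Priya ends, so Priya has no further overlaps.
Yusuf starts after Felix ends, so Felix has no further overlaps.
Ravi starts before Yusuf ends → Yusuf and Ravi overlap.
Elena starts before Yusuf ends → Yusuf and Elena overlap.
Aoife starts after Yusuf ends.
Elena starts before Ravi ends → Ravi and Elena overlap.
Aoife starts after Ravi ends.
Aoife starts after Elena ends.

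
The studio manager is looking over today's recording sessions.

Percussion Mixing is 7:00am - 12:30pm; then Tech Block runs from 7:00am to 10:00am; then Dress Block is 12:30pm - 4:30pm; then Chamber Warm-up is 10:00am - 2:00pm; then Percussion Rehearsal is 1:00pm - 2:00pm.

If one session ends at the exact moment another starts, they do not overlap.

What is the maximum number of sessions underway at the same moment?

Sweep the timeline, counting +1 at each start and −1 at each end (ends before starts at a tie):
7:00am start Percussion Mixing → 1
7:00am start Tech Block → 2
10:00am end Tech Block → 1
10:00am start Chamber Warm-up → 2
12:30pm end Percussion Mixing → 1
12:30pm start Dress Block → 2
1:00pm start Percussion Rehearsal → 3
2:00pm end Chamber Warm-up → 2
2:00pm end Percussion Rehearsal → 1
4:30pm end Dress Block → 0
Peak is 3, at 1:00pm (Chamber Warm-up, Dress Block, Percussion Rehearsal).

3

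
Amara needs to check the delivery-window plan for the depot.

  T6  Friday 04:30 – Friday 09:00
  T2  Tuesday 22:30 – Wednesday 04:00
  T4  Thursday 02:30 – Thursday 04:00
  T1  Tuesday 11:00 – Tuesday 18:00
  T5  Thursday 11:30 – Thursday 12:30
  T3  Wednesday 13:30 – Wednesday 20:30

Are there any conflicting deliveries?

Sorted by start: T1, T2, T3, T4, T5, T6.
T2 starts after T1 ends; T1 is clear from here.
T3 starts after T2 ends; T2 is clear from here.
T4 starts after T3 ends; T3 is clear from here.
T5 starts after T4 ends; T4 is clear from here.
T6 starts after T5 ends.
Every pair is clear; the schedule has no overlaps.

No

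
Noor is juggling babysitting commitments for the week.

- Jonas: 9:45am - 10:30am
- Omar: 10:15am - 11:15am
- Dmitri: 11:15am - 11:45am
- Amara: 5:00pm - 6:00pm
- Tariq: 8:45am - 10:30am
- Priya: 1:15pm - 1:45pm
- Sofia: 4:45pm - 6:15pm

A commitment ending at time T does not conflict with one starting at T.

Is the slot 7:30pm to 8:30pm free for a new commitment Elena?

Yes — the slot is free

Tariq: ends 10:30am at or before Elena starts 7:30pm → clear.
Jonas: ends 10:30am at or before Elena starts 7:30pm → clear.
Omar: ends 11:15am at or before Elena starts 7:30pm → clear.
Dmitri: ends 11:45am at or before Elena starts 7:30pm → clear.
Priya: ends 1:45pm at or before Elena starts 7:30pm → clear.
Sofia: ends 6:15pm at or before Elena starts 7:30pm → clear.
Amara: ends 6:00pm at or before Elena starts 7:30pm → clear.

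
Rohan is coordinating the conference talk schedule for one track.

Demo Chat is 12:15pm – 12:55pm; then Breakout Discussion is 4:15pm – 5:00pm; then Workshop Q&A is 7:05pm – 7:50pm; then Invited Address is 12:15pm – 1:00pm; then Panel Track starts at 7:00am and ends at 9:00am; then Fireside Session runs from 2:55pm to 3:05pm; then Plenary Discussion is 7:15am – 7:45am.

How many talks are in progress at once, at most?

Walk through starts and ends in time order (an end at T is processed before a start at T):
7:00am start Panel Track → 1
7:15am start Plenary Discussion → 2
7:45am end Plenary Discussion → 1
9:00am end Panel Track → 0
12:15pm start Demo Chat → 1
12:15pm start Invited Address → 2
12:55pm end Demo Chat → 1
1:00pm end Invited Address → 0
2:55pm start Fireside Session → 1
3:05pm end Fireside Session → 0
4:15pm start Breakout Discussion → 1
5:00pm end Breakout Discussion → 0
7:05pm start Workshop Q&A → 1
7:50pm end Workshop Q&A → 0
Peak is 2, at 7:15am (Panel Track, Plenary Discussion).

2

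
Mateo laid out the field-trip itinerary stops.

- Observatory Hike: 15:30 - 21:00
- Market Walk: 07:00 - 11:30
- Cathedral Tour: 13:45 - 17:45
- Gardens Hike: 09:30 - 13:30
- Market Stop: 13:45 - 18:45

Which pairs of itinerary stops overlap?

Cathedral Tour & Market Stop, Cathedral Tour & Observatory Hike, Gardens Hike & Market Walk, Market Stop & Observatory Hike

Two intervals overlap when each starts before the other ends.
Sorted by start: Market Walk, Gardens Hike, Cathedral Tour, Market Stop, Observatory Hike.
Gardens Hike starts before Market Walk ends → Market Walk and Gardens Hike overlap.
Cathedral Tour starts after Market Walk ends — done with Market Walk.
Cathedral Tour starts after Gardens Hike ends — done with Gardens Hike.
Market Stop starts before Cathedral Tour ends → Cathedral Tour and Market Stop overlap.
Observatory Hike starts before Cathedral Tour ends → Cathedral Tour and Observatory Hike overlap.
Observatory Hike starts before Market Stop ends → Market Stop and Observatory Hike overlap.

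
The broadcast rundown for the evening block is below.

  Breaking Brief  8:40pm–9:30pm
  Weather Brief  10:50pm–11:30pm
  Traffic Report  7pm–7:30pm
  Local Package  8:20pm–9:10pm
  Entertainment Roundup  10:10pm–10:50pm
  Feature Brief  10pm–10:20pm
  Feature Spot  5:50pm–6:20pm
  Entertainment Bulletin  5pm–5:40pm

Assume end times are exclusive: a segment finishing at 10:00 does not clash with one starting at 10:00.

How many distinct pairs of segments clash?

2

Sorted by start: Entertainment Bulletin, Feature Spot, Traffic Report, Local Package, Breaking Brief, Feature Brief, Entertainment Roundup, Weather Brief.
Feature Spot starts after Entertainment Bulletin ends, so Entertainment Bulletin has no further overlaps.
Traffic Report starts after Feature Spot ends, so Feature Spot has no further overlaps.
Local Package starts after Traffic Report ends, so Traffic Report has no further overlaps.
Breaking Brief starts before Local Package ends → Local Package and Breaking Brief overlap.
Feature Brief starts after Local Package ends, so Local Package has no further overlaps.
Feature Brief starts after Breaking Brief ends, so Breaking Brief has no further overlaps.
Entertainment Roundup starts before Feature Brief ends → Feature Brief and Entertainment Roundup overlap.
Weather Brief starts after Feature Brief ends.
Weather Brief starts exactly when Entertainment Roundup ends (back-to-back, no overlap).
Overlapping pairs: Breaking Brief & Local Package, Entertainment Roundup & Feature Brief — 2 in total.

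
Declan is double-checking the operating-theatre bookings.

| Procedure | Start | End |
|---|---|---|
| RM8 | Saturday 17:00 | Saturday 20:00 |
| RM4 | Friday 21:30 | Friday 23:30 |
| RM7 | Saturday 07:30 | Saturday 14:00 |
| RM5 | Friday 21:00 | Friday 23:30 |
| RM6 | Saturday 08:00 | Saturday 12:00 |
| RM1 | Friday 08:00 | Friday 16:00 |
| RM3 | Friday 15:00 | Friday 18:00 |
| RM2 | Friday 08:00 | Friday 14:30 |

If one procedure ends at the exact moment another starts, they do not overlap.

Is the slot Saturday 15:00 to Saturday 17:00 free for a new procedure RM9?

RM1: ends Friday 16:00 at or before RM9 starts Saturday 15:00 → clear.
RM2: ends Friday 14:30 at or before RM9 starts Saturday 15:00 → clear.
RM3: ends Friday 18:00 at or before RM9 starts Saturday 15:00 → clear.
RM5: ends Friday 23:30 at or before RM9 starts Saturday 15:00 → clear.
RM4: ends Friday 23:30 at or before RM9 starts Saturday 15:00 → clear.
RM7: ends Saturday 14:00 at or before RM9 starts Saturday 15:00 → clear.
RM6: ends Saturday 12:00 at or before RM9 starts Saturday 15:00 → clear.
RM8: starts Saturday 17:00 at or after RM9 ends Saturday 17:00 → clear.

Yes — the slot is free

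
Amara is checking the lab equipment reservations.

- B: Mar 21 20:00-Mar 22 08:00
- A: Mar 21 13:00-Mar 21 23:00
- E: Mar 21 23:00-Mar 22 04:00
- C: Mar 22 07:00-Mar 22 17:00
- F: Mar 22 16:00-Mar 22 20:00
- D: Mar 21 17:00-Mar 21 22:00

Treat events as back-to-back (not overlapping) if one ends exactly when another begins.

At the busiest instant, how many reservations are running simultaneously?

3

Sweep the timeline, counting +1 at each start and −1 at each end (ends before starts at a tie):
Mar 21 13:00 start A → 1
Mar 21 17:00 start D → 2
Mar 21 20:00 start B → 3
Mar 21 22:00 end D → 2
Mar 21 23:00 end A → 1
Mar 21 23:00 start E → 2
Mar 22 04:00 end E → 1
Mar 22 07:00 start C → 2
Mar 22 08:00 end B → 1
Mar 22 16:00 start F → 2
Mar 22 17:00 end C → 1
Mar 22 20:00 end F → 0
Peak is 3, at Mar 21 20:00 (A, B, D).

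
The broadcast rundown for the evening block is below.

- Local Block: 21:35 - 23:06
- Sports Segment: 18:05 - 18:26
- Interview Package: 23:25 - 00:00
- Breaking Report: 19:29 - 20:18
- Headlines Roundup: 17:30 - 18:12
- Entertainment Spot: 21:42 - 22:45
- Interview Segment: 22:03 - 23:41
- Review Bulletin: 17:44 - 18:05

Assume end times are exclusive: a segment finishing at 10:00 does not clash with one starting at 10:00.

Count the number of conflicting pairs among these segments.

Sorted by start: Headlines Roundup, Review Bulletin, Sports Segment, Breaking Report, Local Block, Entertainment Spot, Interview Segment, Interview Package.
Review Bulletin starts before Headlines Roundup ends → Headlines Roundup and Review Bulletin overlap.
Sports Segment starts before Headlines Roundup ends → Headlines Roundup and Sports Segment overlap.
Breaking Report starts after Headlines Roundup ends — done with Headlines Roundup.
Sports Segment starts exactly when Review Bulletin ends (back-to-back, no overlap) — done with Review Bulletin.
Breaking Report starts after Sports Segment ends — done with Sports Segment.
Local Block starts after Breaking Report ends — done with Breaking Report.
Entertainment Spot starts before Local Block ends → Local Block and Entertainment Spot overlap.
Interview Segment starts before Local Block ends → Local Block and Interview Segment overlap.
Interview Package starts after Local Block ends.
Interview Segment starts before Entertainment Spot ends → Entertainment Spot and Interview Segment overlap.
Interview Package starts after Entertainment Spot ends.
Interview Package starts before Interview Segment ends → Interview Segment and Interview Package overlap.
Overlapping pairs: Entertainment Spot & Interview Segment, Entertainment Spot & Local Block, Headlines Roundup & Review Bulletin, Headlines Roundup & Sports Segment, Interview Package & Interview Segment, Interview Segment & Local Block — 6 in total.

6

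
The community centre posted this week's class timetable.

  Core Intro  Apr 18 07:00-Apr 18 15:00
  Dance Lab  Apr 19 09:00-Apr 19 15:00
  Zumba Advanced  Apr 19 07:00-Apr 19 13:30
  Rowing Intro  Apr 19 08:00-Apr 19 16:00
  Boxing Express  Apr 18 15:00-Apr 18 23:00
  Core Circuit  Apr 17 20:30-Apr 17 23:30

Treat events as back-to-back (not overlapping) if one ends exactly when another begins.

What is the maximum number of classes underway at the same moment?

3

Sort all start/end points and keep a running count:
Apr 17 20:30 start Core Circuit → 1
Apr 17 23:30 end Core Circuit → 0
Apr 18 07:00 start Core Intro → 1
Apr 18 15:00 end Core Intro → 0
Apr 18 15:00 start Boxing Express → 1
Apr 18 23:00 end Boxing Express → 0
Apr 19 07:00 start Zumba Advanced → 1
Apr 19 08:00 start Rowing Intro → 2
Apr 19 09:00 start Dance Lab → 3
Apr 19 13:30 end Zumba Advanced → 2
Apr 19 15:00 end Dance Lab → 1
Apr 19 16:00 end Rowing Intro → 0
Peak is 3, at Apr 19 09:00 (Dance Lab, Rowing Intro, Zumba Advanced).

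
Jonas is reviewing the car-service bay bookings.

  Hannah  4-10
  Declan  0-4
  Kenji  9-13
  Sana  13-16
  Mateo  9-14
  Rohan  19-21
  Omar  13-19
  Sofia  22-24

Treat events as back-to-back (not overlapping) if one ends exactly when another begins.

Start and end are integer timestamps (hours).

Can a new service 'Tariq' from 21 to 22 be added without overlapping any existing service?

Yes — the slot is free

Declan: ends 4 at or before Tariq starts 21 → clear.
Hannah: ends 10 at or before Tariq starts 21 → clear.
Kenji: ends 13 at or before Tariq starts 21 → clear.
Mateo: ends 14 at or before Tariq starts 21 → clear.
Sana: ends 16 at or before Tariq starts 21 → clear.
Omar: ends 19 at or before Tariq starts 21 → clear.
Rohan: ends 21 at or before Tariq starts 21 → clear.
Sofia: starts 22 at or after Tariq ends 22 → clear.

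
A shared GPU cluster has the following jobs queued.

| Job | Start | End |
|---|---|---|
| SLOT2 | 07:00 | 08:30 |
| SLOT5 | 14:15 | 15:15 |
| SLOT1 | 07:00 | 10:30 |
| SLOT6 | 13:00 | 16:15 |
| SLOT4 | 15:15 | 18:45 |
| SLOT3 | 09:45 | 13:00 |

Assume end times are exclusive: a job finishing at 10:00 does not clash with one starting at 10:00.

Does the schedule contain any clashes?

Sorted by start: SLOT1, SLOT2, SLOT3, SLOT6, SLOT5, SLOT4.
SLOT2 starts before SLOT1 ends → SLOT1 and SLOT2 overlap.
That's a conflict, so the schedule is not conflict-free.

Yes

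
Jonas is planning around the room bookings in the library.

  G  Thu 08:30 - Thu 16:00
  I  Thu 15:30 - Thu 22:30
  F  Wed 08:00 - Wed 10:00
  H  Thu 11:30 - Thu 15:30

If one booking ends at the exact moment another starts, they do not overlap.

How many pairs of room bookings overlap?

Sorted by start: F, G, H, I.
G starts after F ends, so F has no further overlaps.
H starts before G ends → G and H overlap.
I starts before G ends → G and I overlap.
I starts exactly when H ends (back-to-back, no overlap).
Overlapping pairs: G & H, G & I — 2 in total.

2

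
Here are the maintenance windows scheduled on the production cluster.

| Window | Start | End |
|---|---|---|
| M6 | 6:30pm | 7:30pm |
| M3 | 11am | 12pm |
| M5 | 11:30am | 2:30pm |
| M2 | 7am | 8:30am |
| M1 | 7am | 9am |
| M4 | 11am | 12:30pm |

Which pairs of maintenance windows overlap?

Sorted by start: M1, M2, M3, M4, M5, M6.
M2 starts before M1 ends → M1 and M2 overlap.
M3 starts after M1 ends, so M1 has no further overlaps.
M3 starts after M2 ends, so M2 has no further overlaps.
M4 starts before M3 ends → M3 and M4 overlap.
M5 starts before M3 ends → M3 and M5 overlap.
M6 starts after M3 ends.
M5 starts before M4 ends → M4 and M5 overlap.
M6 starts after M4 ends.
M6 starts after M5 ends.

M1 & M2, M3 & M4, M3 & M5, M4 & M5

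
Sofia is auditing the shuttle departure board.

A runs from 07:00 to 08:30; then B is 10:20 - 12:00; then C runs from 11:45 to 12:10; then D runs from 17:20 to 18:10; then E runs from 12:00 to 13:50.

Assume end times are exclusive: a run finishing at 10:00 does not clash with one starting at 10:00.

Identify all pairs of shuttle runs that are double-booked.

Sorted by start: A, B, C, E, D.
B starts after A ends, so nothing later overlaps A either.
C starts before B ends → B and C overlap.
E starts exactly when B ends (back-to-back, no overlap), so nothing later overlaps B either.
E starts before C ends → C and E overlap.
D starts after C ends.
D starts after E ends.

B & C, C & E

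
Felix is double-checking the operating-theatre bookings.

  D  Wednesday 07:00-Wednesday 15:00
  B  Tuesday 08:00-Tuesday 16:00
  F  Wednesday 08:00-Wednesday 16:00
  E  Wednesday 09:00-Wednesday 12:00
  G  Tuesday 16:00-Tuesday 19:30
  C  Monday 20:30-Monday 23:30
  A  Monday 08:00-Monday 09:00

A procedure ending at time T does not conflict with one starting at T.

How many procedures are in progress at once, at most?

Sort all start/end points and keep a running count:
Monday 08:00 start A → 1
Monday 09:00 end A → 0
Monday 20:30 start C → 1
Monday 23:30 end C → 0
Tuesday 08:00 start B → 1
Tuesday 16:00 end B → 0
Tuesday 16:00 start G → 1
Tuesday 19:30 end G → 0
Wednesday 07:00 start D → 1
Wednesday 08:00 start F → 2
Wednesday 09:00 start E → 3
Wednesday 12:00 end E → 2
Wednesday 15:00 end D → 1
Wednesday 16:00 end F → 0
Peak is 3, at Wednesday 09:00 (D, E, F).

3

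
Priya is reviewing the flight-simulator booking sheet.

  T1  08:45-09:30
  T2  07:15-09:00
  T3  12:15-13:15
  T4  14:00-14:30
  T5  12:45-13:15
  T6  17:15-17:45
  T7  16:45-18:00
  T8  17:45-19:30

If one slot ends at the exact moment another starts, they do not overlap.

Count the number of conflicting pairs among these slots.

Sorted by start: T2, T1, T3, T5, T4, T7, T6, T8.
T1 starts before T2 ends → T2 and T1 overlap.
T3 starts after T2 ends — done with T2.
T3 starts after T1 ends — done with T1.
T5 starts before T3 ends → T3 and T5 overlap.
T4 starts after T3 ends — done with T3.
T4 starts after T5 ends — done with T5.
T7 starts after T4 ends — done with T4.
T6 starts before T7 ends → T7 and T6 overlap.
T8 starts before T7 ends → T7 and T8 overlap.
T8 starts exactly when T6 ends (back-to-back, no overlap).
Overlapping pairs: T1 & T2, T3 & T5, T6 & T7, T7 & T8 — 4 in total.

4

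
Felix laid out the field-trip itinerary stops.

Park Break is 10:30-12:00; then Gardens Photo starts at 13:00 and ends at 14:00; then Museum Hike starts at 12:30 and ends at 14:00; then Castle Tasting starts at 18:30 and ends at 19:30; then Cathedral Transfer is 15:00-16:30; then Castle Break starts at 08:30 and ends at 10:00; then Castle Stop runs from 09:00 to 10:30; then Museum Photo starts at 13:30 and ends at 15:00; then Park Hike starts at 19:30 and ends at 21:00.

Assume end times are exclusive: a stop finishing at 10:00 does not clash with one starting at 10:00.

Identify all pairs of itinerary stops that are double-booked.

Castle Break & Castle Stop, Gardens Photo & Museum Hike, Gardens Photo & Museum Photo, Museum Hike & Museum Photo

Sorted by start: Castle Break, Castle Stop, Park Break, Museum Hike, Gardens Photo, Museum Photo, Cathedral Transfer, Castle Tasting, Park Hike.
Castle Stop starts before Castle Break ends → Castle Break and Castle Stop overlap.
Park Break starts after Castle Break ends; Castle Break is clear from here.
Park Break starts exactly when Castle Stop ends (back-to-back, no overlap); Castle Stop is clear from here.
Museum Hike starts after Park Break ends; Park Break is clear from here.
Gardens Photo starts before Museum Hike ends → Museum Hike and Gardens Photo overlap.
Museum Photo starts before Museum Hike ends → Museum Hike and Museum Photo overlap.
Cathedral Transfer starts after Museum Hike ends; Museum Hike is clear from here.
Museum Photo starts before Gardens Photo ends → Gardens Photo and Museum Photo overlap.
Cathedral Transfer starts after Gardens Photo ends; Gardens Photo is clear from here.
Cathedral Transfer starts exactly when Museum Photo ends (back-to-back, no overlap); Museum Photo is clear from here.
Castle Tasting starts after Cathedral Transfer ends; Cathedral Transfer is clear from here.
Park Hike starts exactly when Castle Tasting ends (back-to-back, no overlap).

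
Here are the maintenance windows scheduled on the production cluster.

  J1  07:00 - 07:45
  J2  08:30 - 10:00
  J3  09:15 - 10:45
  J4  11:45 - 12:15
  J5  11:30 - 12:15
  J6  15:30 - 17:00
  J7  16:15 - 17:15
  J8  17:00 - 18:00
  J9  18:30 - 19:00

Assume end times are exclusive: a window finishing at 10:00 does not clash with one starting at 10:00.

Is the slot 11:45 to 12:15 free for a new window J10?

No — it overlaps J4, J5

J1: ends 07:45 at or before J10 starts 11:45 → clear.
J2: ends 10:00 at or before J10 starts 11:45 → clear.
J3: ends 10:45 at or before J10 starts 11:45 → clear.
J5: starts 11:30 before J10 ends 12:15, and ends 12:15 after J10 starts 11:45 → overlap.
J4: starts 11:45 before J10 ends 12:15, and ends 12:15 after J10 starts 11:45 → overlap.
J6: starts 15:30 at or after J10 ends 12:15 → clear.
J7: starts 16:15 at or after J10 ends 12:15 → clear.
J8: starts 17:00 at or after J10 ends 12:15 → clear.
J9: starts 18:30 at or after J10 ends 12:15 → clear.
J10 overlaps J4, J5.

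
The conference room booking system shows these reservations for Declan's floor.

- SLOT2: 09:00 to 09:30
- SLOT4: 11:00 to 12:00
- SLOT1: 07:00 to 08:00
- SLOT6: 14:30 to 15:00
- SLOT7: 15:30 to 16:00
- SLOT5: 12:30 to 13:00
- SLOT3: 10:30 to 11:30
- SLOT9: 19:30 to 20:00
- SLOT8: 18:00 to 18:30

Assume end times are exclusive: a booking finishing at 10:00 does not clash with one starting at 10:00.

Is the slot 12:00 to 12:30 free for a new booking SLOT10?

Yes — the slot is free

SLOT1: ends 08:00 at or before SLOT10 starts 12:00 → clear.
SLOT2: ends 09:30 at or before SLOT10 starts 12:00 → clear.
SLOT3: ends 11:30 at or before SLOT10 starts 12:00 → clear.
SLOT4: ends 12:00 at or before SLOT10 starts 12:00 → clear.
SLOT5: starts 12:30 at or after SLOT10 ends 12:30 → clear.
SLOT6: starts 14:30 at or after SLOT10 ends 12:30 → clear.
SLOT7: starts 15:30 at or after SLOT10 ends 12:30 → clear.
SLOT8: starts 18:00 at or after SLOT10 ends 12:30 → clear.
SLOT9: starts 19:30 at or after SLOT10 ends 12:30 → clear.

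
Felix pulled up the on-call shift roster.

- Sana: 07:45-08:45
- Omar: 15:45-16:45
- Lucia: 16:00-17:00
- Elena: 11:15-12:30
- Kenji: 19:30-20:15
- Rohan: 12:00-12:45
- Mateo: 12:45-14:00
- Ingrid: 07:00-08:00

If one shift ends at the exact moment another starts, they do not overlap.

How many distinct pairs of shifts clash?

Check each pair: they overlap iff neither finishes before the other starts.
Sorted by start: Ingrid, Sana, Elena, Rohan, Mateo, Omar, Lucia, Kenji.
Sana starts before Ingrid ends → Ingrid and Sana overlap.
Elena starts after Ingrid ends, so Ingrid has no further overlaps.
Elena starts after Sana ends, so Sana has no further overlaps.
Rohan starts before Elena ends → Elena and Rohan overlap.
Mateo starts after Elena ends, so Elena has no further overlaps.
Mateo starts exactly when Rohan ends (back-to-back, no overlap), so Rohan has no further overlaps.
Omar starts after Mateo ends, so Mateo has no further overlaps.
Lucia starts before Omar ends → Omar and Lucia overlap.
Kenji starts after Omar ends.
Kenji starts after Lucia ends.
Overlapping pairs: Elena & Rohan, Ingrid & Sana, Lucia & Omar — 3 in total.

3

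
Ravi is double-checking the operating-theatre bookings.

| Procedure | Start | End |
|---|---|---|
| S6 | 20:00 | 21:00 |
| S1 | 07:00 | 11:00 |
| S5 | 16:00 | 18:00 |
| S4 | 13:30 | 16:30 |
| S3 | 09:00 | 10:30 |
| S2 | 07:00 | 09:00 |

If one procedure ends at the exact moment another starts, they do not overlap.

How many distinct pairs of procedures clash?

3

Sorted by start: S1, S2, S3, S4, S5, S6.
S2 starts before S1 ends → S1 and S2 overlap.
S3 starts before S1 ends → S1 and S3 overlap.
S4 starts after S1 ends, so nothing later overlaps S1 either.
S3 starts exactly when S2 ends (back-to-back, no overlap), so nothing later overlaps S2 either.
S4 starts after S3 ends, so nothing later overlaps S3 either.
S5 starts before S4 ends → S4 and S5 overlap.
S6 starts after S4 ends.
S6 starts after S5 ends.
Overlapping pairs: S1 & S2, S1 & S3, S4 & S5 — 3 in total.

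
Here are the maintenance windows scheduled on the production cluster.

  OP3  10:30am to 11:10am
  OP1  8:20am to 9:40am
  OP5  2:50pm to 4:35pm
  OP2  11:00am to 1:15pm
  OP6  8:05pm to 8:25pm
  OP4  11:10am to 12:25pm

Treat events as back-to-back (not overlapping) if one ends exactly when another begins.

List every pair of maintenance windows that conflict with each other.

OP2 & OP3, OP2 & OP4

Sorted by start: OP1, OP3, OP2, OP4, OP5, OP6.
OP3 starts after OP1 ends; OP1 is clear from here.
OP2 starts before OP3 ends → OP3 and OP2 overlap.
OP4 starts exactly when OP3 ends (back-to-back, no overlap); OP3 is clear from here.
OP4 starts before OP2 ends → OP2 and OP4 overlap.
OP5 starts after OP2 ends; OP2 is clear from here.
OP5 starts after OP4 ends; OP4 is clear from here.
OP6 starts after OP5 ends.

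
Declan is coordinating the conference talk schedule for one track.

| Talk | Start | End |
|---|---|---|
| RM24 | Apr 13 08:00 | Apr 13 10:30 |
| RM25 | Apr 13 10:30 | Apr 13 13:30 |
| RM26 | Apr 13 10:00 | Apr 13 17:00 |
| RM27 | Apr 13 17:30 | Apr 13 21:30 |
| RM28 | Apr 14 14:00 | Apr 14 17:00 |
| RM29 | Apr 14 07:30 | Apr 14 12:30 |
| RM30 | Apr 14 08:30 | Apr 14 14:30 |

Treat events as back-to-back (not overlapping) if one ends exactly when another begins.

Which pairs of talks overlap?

RM24 & RM26, RM25 & RM26, RM28 & RM30, RM29 & RM30

Check each pair: they overlap iff neither finishes before the other starts.
Sorted by start: RM24, RM26, RM25, RM27, RM29, RM30, RM28.
RM26 starts before RM24 ends → RM24 and RM26 overlap.
RM25 starts exactly when RM24 ends (back-to-back, no overlap); RM24 is clear from here.
RM25 starts before RM26 ends → RM26 and RM25 overlap.
RM27 starts after RM26 ends; RM26 is clear from here.
RM27 starts after RM25 ends; RM25 is clear from here.
RM29 starts after RM27 ends; RM27 is clear from here.
RM30 starts before RM29 ends → RM29 and RM30 overlap.
RM28 starts after RM29 ends.
RM28 starts before RM30 ends → RM30 and RM28 overlap.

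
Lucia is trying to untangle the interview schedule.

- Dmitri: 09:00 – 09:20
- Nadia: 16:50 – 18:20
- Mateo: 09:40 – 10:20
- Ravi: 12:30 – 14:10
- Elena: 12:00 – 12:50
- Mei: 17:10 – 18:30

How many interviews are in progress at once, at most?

Sweep the timeline, counting +1 at each start and −1 at each end (ends before starts at a tie):
09:00 start Dmitri → 1
09:20 end Dmitri → 0
09:40 start Mateo → 1
10:20 end Mateo → 0
12:00 start Elena → 1
12:30 start Ravi → 2
12:50 end Elena → 1
14:10 end Ravi → 0
16:50 start Nadia → 1
17:10 start Mei → 2
18:20 end Nadia → 1
18:30 end Mei → 0
Peak is 2, at 12:30 (Elena, Ravi).

2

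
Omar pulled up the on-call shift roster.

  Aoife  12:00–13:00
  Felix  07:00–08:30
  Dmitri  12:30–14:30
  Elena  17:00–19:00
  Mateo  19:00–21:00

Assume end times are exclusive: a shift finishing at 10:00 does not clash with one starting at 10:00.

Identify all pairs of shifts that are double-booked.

Aoife & Dmitri

Two intervals overlap when each starts before the other ends.
Sorted by start: Felix, Aoife, Dmitri, Elena, Mateo.
Aoife starts after Felix ends; Felix is clear from here.
Dmitri starts before Aoife ends → Aoife and Dmitri overlap.
Elena starts after Aoife ends; Aoife is clear from here.
Elena starts after Dmitri ends; Dmitri is clear from here.
Mateo starts exactly when Elena ends (back-to-back, no overlap).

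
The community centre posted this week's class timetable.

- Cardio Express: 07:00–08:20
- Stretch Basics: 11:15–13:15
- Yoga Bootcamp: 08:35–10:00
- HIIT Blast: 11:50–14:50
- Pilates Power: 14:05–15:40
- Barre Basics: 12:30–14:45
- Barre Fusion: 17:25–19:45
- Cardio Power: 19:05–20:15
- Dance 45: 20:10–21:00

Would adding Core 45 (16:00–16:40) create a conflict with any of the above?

Cardio Express: ends 08:20 at or before Core 45 starts 16:00 → clear.
Yoga Bootcamp: ends 10:00 at or before Core 45 starts 16:00 → clear.
Stretch Basics: ends 13:15 at or before Core 45 starts 16:00 → clear.
HIIT Blast: ends 14:50 at or before Core 45 starts 16:00 → clear.
Barre Basics: ends 14:45 at or before Core 45 starts 16:00 → clear.
Pilates Power: ends 15:40 at or before Core 45 starts 16:00 → clear.
Barre Fusion: starts 17:25 at or after Core 45 ends 16:40 → clear.
Cardio Power: starts 19:05 at or after Core 45 ends 16:40 → clear.
Dance 45: starts 20:10 at or after Core 45 ends 16:40 → clear.

No — it doesn't clash with anything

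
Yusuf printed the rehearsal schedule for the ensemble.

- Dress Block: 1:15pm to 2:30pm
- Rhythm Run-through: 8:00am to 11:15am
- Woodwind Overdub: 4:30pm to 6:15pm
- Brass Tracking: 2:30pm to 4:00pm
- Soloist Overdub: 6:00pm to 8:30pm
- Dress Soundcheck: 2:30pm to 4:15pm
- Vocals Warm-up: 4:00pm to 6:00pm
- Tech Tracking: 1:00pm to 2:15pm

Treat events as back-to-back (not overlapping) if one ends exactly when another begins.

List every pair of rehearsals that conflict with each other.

Sorted by start: Rhythm Run-through, Tech Tracking, Dress Block, Dress Soundcheck, Brass Tracking, Vocals Warm-up, Woodwind Overdub, Soloist Overdub.
Tech Tracking starts after Rhythm Run-through ends, so Rhythm Run-through has no further overlaps.
Dress Block starts before Tech Tracking ends → Tech Tracking and Dress Block overlap.
Dress Soundcheck starts after Tech Tracking ends, so Tech Tracking has no further overlaps.
Dress Soundcheck starts exactly when Dress Block ends (back-to-back, no overlap), so Dress Block has no further overlaps.
Brass Tracking starts before Dress Soundcheck ends → Dress Soundcheck and Brass Tracking overlap.
Vocals Warm-up starts before Dress Soundcheck ends → Dress Soundcheck and Vocals Warm-up overlap.
Woodwind Overdub starts after Dress Soundcheck ends, so Dress Soundcheck has no further overlaps.
Vocals Warm-up starts exactly when Brass Tracking ends (back-to-back, no overlap), so Brass Tracking has no further overlaps.
Woodwind Overdub starts before Vocals Warm-up ends → Vocals Warm-up and Woodwind Overdub overlap.
Soloist Overdub starts exactly when Vocals Warm-up ends (back-to-back, no overlap).
Soloist Overdub starts before Woodwind Overdub ends → Woodwind Overdub and Soloist Overdub overlap.

Brass Tracking & Dress Soundcheck, Dress Block & Tech Tracking, Dress Soundcheck & Vocals Warm-up, Soloist Overdub & Woodwind Overdub, Vocals Warm-up & Woodwind Overdub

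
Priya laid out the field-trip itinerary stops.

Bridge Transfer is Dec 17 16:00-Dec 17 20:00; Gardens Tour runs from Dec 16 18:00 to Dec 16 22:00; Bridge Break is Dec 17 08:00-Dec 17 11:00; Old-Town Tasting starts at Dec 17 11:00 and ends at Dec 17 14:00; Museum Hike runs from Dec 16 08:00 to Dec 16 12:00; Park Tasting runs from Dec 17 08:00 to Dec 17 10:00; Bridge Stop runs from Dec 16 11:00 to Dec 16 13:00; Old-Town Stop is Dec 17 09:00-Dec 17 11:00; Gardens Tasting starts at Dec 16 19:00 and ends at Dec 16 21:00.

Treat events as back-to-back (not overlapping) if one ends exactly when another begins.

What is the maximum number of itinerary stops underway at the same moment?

Walk through starts and ends in time order (an end at T is processed before a start at T):
Dec 16 08:00 start Museum Hike → 1
Dec 16 11:00 start Bridge Stop → 2
Dec 16 12:00 end Museum Hike → 1
Dec 16 13:00 end Bridge Stop → 0
Dec 16 18:00 start Gardens Tour → 1
Dec 16 19:00 start Gardens Tasting → 2
Dec 16 21:00 end Gardens Tasting → 1
Dec 16 22:00 end Gardens Tour → 0
Dec 17 08:00 start Bridge Break → 1
Dec 17 08:00 start Park Tasting → 2
Dec 17 09:00 start Old-Town Stop → 3
Dec 17 10:00 end Park Tasting → 2
Dec 17 11:00 end Bridge Break → 1
Dec 17 11:00 end Old-Town Stop → 0
Dec 17 11:00 start Old-Town Tasting → 1
Dec 17 14:00 end Old-Town Tasting → 0
Dec 17 16:00 start Bridge Transfer → 1
Dec 17 20:00 end Bridge Transfer → 0
Peak is 3, at Dec 17 09:00 (Bridge Break, Old-Town Stop, Park Tasting).

3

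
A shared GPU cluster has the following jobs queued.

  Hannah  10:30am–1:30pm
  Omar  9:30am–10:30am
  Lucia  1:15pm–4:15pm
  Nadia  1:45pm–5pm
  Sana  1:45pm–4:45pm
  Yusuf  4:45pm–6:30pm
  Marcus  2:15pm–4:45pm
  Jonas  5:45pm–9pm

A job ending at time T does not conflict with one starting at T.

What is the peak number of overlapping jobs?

Sweep the timeline, counting +1 at each start and −1 at each end (ends before starts at a tie):
9:30am start Omar → 1
10:30am end Omar → 0
10:30am start Hannah → 1
1:15pm start Lucia → 2
1:30pm end Hannah → 1
1:45pm start Nadia → 2
1:45pm start Sana → 3
2:15pm start Marcus → 4
4:15pm end Lucia → 3
4:45pm end Marcus → 2
4:45pm end Sana → 1
4:45pm start Yusuf → 2
5pm end Nadia → 1
5:45pm start Jonas → 2
6:30pm end Yusuf → 1
9pm end Jonas → 0
Peak is 4, at 2:15pm (Lucia, Marcus, Nadia, Sana).

4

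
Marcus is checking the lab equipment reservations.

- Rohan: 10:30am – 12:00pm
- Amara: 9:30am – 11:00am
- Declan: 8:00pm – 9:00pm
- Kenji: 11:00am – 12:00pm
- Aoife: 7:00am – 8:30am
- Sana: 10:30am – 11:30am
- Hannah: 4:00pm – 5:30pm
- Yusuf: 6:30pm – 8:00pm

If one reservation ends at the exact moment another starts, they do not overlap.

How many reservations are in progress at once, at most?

Walk through starts and ends in time order (an end at T is processed before a start at T):
7:00am start Aoife → 1
8:30am end Aoife → 0
9:30am start Amara → 1
10:30am start Rohan → 2
10:30am start Sana → 3
11:00am end Amara → 2
11:00am start Kenji → 3
11:30am end Sana → 2
12:00pm end Kenji → 1
12:00pm end Rohan → 0
4:00pm start Hannah → 1
5:30pm end Hannah → 0
6:30pm start Yusuf → 1
8:00pm end Yusuf → 0
8:00pm start Declan → 1
9:00pm end Declan → 0
Peak is 3, at 10:30am (Amara, Rohan, Sana).

3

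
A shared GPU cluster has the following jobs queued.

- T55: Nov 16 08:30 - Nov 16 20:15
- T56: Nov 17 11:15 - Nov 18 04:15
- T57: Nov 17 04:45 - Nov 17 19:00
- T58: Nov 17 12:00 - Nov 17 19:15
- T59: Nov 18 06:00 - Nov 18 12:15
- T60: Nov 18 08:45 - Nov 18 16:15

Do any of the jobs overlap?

Sorted by start: T55, T57, T56, T58, T59, T60.
T57 starts after T55 ends — done with T55.
T56 starts before T57 ends → T57 and T56 overlap.
That's a conflict, so the schedule is not conflict-free.

Yes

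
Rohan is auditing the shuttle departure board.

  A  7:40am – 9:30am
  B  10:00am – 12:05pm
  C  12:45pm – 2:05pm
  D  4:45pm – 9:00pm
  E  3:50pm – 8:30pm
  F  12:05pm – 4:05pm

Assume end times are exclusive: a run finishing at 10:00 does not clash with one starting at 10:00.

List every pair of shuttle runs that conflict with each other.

Check each pair: they overlap iff neither finishes before the other starts.
Sorted by start: A, B, F, C, E, D.
B starts after A ends, so nothing later overlaps A either.
F starts exactly when B ends (back-to-back, no overlap), so nothing later overlaps B either.
C starts before F ends → F and C overlap.
E starts before F ends → F and E overlap.
D starts after F ends.
E starts after C ends, so nothing later overlaps C either.
D starts before E ends → E and D overlap.

C & F, D & E, E & F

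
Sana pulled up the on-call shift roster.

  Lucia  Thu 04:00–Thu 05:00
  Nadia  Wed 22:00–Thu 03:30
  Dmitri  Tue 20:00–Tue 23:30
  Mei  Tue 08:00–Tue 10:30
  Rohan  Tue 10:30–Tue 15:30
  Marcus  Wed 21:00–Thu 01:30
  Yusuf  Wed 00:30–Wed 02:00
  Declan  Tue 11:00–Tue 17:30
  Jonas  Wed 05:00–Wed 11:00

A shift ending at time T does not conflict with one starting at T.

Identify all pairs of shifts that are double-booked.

Declan & Rohan, Marcus & Nadia

Check each pair: they overlap iff neither finishes before the other starts.
Sorted by start: Mei, Rohan, Declan, Dmitri, Yusuf, Jonas, Marcus, Nadia, Lucia.
Rohan starts exactly when Mei ends (back-to-back, no overlap); Mei is clear from here.
Declan starts before Rohan ends → Rohan and Declan overlap.
Dmitri starts after Rohan ends; Rohan is clear from here.
Dmitri starts after Declan ends; Declan is clear from here.
Yusuf starts after Dmitri ends; Dmitri is clear from here.
Jonas starts after Yusuf ends; Yusuf is clear from here.
Marcus starts after Jonas ends; Jonas is clear from here.
Nadia starts before Marcus ends → Marcus and Nadia overlap.
Lucia starts after Marcus ends.
Lucia starts after Nadia ends.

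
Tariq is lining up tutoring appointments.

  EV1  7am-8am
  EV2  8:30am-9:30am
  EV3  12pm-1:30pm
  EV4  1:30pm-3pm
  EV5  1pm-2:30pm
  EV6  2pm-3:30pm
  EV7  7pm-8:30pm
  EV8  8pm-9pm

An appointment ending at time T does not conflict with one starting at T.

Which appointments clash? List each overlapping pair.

EV3 & EV5, EV4 & EV5, EV4 & EV6, EV5 & EV6, EV7 & EV8

Sorted by start: EV1, EV2, EV3, EV5, EV4, EV6, EV7, EV8.
EV2 starts after EV1 ends — done with EV1.
EV3 starts after EV2 ends — done with EV2.
EV5 starts before EV3 ends → EV3 and EV5 overlap.
EV4 starts exactly when EV3 ends (back-to-back, no overlap) — done with EV3.
EV4 starts before EV5 ends → EV5 and EV4 overlap.
EV6 starts before EV5 ends → EV5 and EV6 overlap.
EV7 starts after EV5 ends — done with EV5.
EV6 starts before EV4 ends → EV4 and EV6 overlap.
EV7 starts after EV4 ends — done with EV4.
EV7 starts after EV6 ends — done with EV6.
EV8 starts before EV7 ends → EV7 and EV8 overlap.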